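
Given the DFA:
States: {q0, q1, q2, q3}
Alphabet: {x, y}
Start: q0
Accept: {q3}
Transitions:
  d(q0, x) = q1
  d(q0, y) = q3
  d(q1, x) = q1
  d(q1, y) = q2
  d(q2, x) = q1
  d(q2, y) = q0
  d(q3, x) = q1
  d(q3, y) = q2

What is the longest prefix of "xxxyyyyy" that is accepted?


Run the DFA, marking each prefix where the state is accepting:
  "" -> q0 [reject]
  "x" -> q1 [reject]
  "xx" -> q1 [reject]
  "xxx" -> q1 [reject]
  "xxxy" -> q2 [reject]
  "xxxyy" -> q0 [reject]
  "xxxyyy" -> q3 [accept]
  "xxxyyyy" -> q2 [reject]
  "xxxyyyyy" -> q0 [reject]

"xxxyyy"


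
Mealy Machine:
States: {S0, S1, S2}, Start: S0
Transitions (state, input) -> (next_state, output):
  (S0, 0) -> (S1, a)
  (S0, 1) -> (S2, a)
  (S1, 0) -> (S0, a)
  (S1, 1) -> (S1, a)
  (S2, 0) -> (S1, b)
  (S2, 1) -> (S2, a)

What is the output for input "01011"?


Step-by-step:
  (S0, 0) -> (S1, a)
  (S1, 1) -> (S1, a)
  (S1, 0) -> (S0, a)
  (S0, 1) -> (S2, a)
  (S2, 1) -> (S2, a)

"aaaaa"


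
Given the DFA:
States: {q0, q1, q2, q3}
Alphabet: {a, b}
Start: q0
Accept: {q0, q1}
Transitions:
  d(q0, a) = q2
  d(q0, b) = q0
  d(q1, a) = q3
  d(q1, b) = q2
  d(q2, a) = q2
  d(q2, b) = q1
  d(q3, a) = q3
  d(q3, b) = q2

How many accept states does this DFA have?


Accept states listed: {q0, q1}
Counting: q0(1) q1(2)

2


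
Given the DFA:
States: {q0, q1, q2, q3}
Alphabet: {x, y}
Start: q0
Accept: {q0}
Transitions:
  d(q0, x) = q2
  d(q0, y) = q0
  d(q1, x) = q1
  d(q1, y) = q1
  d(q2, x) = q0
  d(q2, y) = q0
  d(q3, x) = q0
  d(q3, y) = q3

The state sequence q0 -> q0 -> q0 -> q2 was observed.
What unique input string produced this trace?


Trace back each transition to find the symbol:
  q0 --[y]--> q0
  q0 --[y]--> q0
  q0 --[x]--> q2

"yyx"


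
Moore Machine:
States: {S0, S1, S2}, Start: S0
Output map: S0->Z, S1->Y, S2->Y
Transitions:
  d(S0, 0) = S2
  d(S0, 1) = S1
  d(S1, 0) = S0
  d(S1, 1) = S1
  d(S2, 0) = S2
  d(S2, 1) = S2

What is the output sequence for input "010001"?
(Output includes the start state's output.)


Start: S0 (output Z)
  --0--> S2 (output Y)
  --1--> S2 (output Y)
  --0--> S2 (output Y)
  --0--> S2 (output Y)
  --0--> S2 (output Y)
  --1--> S2 (output Y)

"ZYYYYYY"


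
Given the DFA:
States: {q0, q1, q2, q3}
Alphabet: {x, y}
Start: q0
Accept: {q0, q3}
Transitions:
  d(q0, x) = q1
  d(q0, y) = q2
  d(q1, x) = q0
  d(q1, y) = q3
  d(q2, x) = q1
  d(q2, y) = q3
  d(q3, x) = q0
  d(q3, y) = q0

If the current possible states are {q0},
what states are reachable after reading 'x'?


Apply transition on 'x' from each current state:
  d(q0, x) = q1

{q1}


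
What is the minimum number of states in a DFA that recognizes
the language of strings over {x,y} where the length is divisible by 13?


States track (length) mod 13.
Need 13 states: one per remainder 0..12; accept = remainder 0.

13


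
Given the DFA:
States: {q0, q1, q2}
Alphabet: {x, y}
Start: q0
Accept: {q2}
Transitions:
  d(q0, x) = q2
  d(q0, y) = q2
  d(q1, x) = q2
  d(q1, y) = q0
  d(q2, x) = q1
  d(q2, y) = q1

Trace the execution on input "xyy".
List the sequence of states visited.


Input: xyy
d(q0, x) = q2
d(q2, y) = q1
d(q1, y) = q0


q0 -> q2 -> q1 -> q0


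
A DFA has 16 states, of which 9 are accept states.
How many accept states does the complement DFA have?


Complement swaps accept and non-accept states.
16 - 9 = 7

7


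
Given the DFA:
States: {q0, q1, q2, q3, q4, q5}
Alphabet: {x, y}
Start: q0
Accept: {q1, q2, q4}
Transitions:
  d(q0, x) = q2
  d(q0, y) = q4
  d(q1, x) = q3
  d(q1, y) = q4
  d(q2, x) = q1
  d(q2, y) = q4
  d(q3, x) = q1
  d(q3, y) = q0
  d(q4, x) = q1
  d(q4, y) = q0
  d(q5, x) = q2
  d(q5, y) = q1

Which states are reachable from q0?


BFS from q0:
  layer 0: {q0}
  layer 1: {q2, q4}
  layer 2: {q1}
  layer 3: {q3}

{q0, q1, q2, q3, q4}


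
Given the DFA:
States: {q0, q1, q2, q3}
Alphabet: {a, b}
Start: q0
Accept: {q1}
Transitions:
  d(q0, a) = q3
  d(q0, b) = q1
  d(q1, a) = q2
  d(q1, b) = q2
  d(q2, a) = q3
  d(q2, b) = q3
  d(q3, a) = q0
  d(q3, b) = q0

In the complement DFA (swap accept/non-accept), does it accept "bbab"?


Trace: q0 -> q1 -> q2 -> q3 -> q0
Final: q0
Original accept: {q1}
Complement: q0 is not in original accept

Yes, complement accepts (original rejects)


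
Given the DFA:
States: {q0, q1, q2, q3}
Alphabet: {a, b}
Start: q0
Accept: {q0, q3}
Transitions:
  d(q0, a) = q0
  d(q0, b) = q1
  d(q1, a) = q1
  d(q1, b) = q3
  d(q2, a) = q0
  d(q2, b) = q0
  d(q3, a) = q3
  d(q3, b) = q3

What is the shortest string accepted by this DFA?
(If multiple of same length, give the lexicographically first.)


BFS by string length (lex-first path to each state shown):
  len 0: q0<-""
Found accept state at length 0.

"" (empty string)


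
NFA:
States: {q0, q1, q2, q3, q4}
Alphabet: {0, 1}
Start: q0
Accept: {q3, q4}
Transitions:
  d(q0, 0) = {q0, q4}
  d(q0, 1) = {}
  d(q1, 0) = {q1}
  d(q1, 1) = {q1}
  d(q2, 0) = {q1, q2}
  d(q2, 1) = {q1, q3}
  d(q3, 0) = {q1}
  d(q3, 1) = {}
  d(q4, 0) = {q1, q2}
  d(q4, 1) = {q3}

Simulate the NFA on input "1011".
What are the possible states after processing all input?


Start: {q0}
  --1--> {}
  --0--> {}
  --1--> {}
  --1--> {}

{} (empty set, no valid transitions)


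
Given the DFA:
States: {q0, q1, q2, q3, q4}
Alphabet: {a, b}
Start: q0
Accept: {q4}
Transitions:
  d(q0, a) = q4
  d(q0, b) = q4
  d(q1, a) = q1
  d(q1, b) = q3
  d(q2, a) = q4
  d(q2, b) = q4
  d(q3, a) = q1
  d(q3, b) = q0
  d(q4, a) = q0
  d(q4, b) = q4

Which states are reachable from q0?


BFS from q0:
  layer 0: {q0}
  layer 1: {q4}

{q0, q4}


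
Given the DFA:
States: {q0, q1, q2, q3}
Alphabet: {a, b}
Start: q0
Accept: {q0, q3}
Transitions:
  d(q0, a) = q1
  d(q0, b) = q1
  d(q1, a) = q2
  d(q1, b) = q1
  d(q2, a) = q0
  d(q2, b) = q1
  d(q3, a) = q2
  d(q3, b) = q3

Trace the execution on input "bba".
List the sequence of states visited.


Input: bba
d(q0, b) = q1
d(q1, b) = q1
d(q1, a) = q2


q0 -> q1 -> q1 -> q2


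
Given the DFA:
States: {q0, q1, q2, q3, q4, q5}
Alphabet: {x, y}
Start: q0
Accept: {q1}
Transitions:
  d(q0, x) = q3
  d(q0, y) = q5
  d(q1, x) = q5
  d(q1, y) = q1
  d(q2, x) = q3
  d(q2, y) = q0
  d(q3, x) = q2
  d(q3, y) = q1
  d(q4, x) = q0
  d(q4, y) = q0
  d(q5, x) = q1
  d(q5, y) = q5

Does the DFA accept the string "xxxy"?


Trace: q0 -> q3 -> q2 -> q3 -> q1
Final state: q1
Accept states: {q1}

Yes, accepted (final state q1 is an accept state)


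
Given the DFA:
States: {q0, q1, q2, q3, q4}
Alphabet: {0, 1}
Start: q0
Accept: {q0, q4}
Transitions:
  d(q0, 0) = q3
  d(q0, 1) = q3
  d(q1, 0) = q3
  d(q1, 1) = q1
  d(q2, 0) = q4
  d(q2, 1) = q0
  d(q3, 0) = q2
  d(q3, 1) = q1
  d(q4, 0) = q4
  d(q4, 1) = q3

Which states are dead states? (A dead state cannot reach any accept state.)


Forward reachability from each state:
  q0 -> reaches accept state q0 (live)
  q1 -> reaches accept state q0 (live)
  q2 -> reaches accept state q0 (live)
  q3 -> reaches accept state q0 (live)
  q4 -> reaches accept state q0 (live)

None (all states can reach an accept state)


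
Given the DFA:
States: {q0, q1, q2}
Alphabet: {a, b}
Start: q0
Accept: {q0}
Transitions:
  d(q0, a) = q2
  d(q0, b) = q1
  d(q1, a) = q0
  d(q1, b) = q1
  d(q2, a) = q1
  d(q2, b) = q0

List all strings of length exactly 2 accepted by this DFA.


All strings of length 2: 4 total
Accepted: 2

"ab", "ba"


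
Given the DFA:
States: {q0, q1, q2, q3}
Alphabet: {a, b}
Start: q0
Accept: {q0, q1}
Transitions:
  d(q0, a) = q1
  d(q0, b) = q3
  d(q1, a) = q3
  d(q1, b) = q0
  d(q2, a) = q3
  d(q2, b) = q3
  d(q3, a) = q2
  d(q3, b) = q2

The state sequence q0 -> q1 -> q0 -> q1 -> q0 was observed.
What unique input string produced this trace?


Trace back each transition to find the symbol:
  q0 --[a]--> q1
  q1 --[b]--> q0
  q0 --[a]--> q1
  q1 --[b]--> q0

"abab"


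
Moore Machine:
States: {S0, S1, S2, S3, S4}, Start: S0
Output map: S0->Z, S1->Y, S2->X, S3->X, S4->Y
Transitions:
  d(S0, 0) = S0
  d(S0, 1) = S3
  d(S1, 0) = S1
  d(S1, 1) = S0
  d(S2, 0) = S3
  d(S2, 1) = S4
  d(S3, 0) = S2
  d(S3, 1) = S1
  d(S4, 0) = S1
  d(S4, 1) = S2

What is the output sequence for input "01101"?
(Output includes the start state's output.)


Start: S0 (output Z)
  --0--> S0 (output Z)
  --1--> S3 (output X)
  --1--> S1 (output Y)
  --0--> S1 (output Y)
  --1--> S0 (output Z)

"ZZXYYZ"


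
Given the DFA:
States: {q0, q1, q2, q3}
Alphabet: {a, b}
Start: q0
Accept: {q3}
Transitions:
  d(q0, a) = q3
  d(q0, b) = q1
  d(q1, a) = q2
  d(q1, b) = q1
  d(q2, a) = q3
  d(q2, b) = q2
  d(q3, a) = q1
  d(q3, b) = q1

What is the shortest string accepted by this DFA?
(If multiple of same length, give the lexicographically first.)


BFS by string length (lex-first path to each state shown):
  len 0: q0<-""
  len 1: q1<-"b", q3<-"a"
Found accept state at length 1.

"a"


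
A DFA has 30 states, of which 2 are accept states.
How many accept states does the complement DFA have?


Complement swaps accept and non-accept states.
30 - 2 = 28

28


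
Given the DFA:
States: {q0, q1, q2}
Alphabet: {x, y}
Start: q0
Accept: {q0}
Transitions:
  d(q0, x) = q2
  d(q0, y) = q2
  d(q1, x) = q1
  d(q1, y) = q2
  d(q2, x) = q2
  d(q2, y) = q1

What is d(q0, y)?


Looking up transition d(q0, y)

q2


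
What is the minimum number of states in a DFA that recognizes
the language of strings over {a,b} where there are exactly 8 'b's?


States: count = 0, 1, ..., 8 (that's 9 states), plus a dead state for count > 8.
Total: 9 + 1 = 10. Accept = count-8 state.

10


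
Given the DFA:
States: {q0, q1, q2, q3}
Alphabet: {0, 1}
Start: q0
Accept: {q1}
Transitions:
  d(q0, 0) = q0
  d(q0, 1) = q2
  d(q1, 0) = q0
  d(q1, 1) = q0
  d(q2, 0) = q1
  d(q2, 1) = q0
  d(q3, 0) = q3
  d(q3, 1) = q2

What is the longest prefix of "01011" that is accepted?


Run the DFA, marking each prefix where the state is accepting:
  "" -> q0 [reject]
  "0" -> q0 [reject]
  "01" -> q2 [reject]
  "010" -> q1 [accept]
  "0101" -> q0 [reject]
  "01011" -> q2 [reject]

"010"


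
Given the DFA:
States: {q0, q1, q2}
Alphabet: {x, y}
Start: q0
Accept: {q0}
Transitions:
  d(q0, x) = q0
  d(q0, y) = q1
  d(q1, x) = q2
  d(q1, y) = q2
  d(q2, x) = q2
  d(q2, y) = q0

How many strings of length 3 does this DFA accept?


Enumerating all length-3 strings:
  "xxx" -> q0 [accept]
  "xxy" -> q1 [reject]
  "xyx" -> q2 [reject]
  "xyy" -> q2 [reject]
  "yxx" -> q2 [reject]
  "yxy" -> q0 [accept]
  "yyx" -> q2 [reject]
  "yyy" -> q0 [accept]

3 out of 8


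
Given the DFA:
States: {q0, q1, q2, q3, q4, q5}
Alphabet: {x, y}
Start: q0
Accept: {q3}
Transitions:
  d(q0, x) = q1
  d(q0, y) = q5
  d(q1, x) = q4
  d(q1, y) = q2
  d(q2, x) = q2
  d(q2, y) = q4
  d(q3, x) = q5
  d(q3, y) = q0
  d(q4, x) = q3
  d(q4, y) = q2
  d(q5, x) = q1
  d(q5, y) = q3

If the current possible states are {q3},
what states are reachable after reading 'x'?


Apply transition on 'x' from each current state:
  d(q3, x) = q5

{q5}


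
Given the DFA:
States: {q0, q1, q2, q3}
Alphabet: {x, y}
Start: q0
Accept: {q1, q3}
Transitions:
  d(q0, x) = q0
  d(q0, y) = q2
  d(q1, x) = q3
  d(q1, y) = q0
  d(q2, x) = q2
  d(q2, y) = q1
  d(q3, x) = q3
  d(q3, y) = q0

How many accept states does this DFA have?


Accept states listed: {q1, q3}
Counting: q1(1) q3(2)

2


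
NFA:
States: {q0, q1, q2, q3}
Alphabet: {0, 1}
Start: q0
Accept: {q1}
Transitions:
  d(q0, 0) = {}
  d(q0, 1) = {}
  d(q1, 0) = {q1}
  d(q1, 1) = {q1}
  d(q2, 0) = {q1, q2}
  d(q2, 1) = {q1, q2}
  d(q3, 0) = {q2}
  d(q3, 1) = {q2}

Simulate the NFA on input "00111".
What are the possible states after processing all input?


Start: {q0}
  --0--> {}
  --0--> {}
  --1--> {}
  --1--> {}
  --1--> {}

{} (empty set, no valid transitions)


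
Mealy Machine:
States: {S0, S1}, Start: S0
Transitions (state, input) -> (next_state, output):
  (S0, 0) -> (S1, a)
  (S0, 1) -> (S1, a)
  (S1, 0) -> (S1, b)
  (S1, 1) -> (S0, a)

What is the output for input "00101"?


Step-by-step:
  (S0, 0) -> (S1, a)
  (S1, 0) -> (S1, b)
  (S1, 1) -> (S0, a)
  (S0, 0) -> (S1, a)
  (S1, 1) -> (S0, a)

"abaaa"


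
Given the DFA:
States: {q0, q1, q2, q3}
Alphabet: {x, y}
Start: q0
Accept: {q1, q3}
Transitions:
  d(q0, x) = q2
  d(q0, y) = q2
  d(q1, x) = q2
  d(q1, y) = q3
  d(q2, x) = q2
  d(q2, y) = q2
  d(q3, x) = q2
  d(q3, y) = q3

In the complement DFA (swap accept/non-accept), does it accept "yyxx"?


Trace: q0 -> q2 -> q2 -> q2 -> q2
Final: q2
Original accept: {q1, q3}
Complement: q2 is not in original accept

Yes, complement accepts (original rejects)


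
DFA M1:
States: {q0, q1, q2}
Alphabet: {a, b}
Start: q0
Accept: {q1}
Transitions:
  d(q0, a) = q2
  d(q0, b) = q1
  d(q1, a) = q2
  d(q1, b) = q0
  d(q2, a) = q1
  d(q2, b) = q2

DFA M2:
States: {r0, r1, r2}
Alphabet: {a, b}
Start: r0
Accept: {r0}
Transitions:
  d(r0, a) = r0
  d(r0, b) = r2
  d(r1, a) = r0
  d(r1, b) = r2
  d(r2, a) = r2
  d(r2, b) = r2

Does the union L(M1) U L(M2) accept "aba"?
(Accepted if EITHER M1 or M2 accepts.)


M1: final=q1 accepted=True
M2: final=r2 accepted=False

Yes, union accepts


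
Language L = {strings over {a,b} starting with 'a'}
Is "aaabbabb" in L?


first symbol = 'a'

Yes, "aaabbabb" is in L


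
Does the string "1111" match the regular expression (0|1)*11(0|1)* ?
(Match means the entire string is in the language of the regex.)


|string| = 4; first = '1'; last = '1'

Yes, "1111" matches (0|1)*11(0|1)*


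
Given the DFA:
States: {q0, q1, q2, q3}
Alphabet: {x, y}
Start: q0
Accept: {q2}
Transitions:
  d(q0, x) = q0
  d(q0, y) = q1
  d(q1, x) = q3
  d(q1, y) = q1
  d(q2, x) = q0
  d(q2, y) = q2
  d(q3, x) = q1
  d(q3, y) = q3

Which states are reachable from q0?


BFS from q0:
  layer 0: {q0}
  layer 1: {q1}
  layer 2: {q3}

{q0, q1, q3}


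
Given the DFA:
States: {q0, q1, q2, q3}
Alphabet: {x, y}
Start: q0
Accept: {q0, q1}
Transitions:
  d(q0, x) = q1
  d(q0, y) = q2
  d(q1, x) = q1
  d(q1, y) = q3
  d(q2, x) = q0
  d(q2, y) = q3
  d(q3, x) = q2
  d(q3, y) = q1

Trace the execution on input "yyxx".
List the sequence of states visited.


Input: yyxx
d(q0, y) = q2
d(q2, y) = q3
d(q3, x) = q2
d(q2, x) = q0


q0 -> q2 -> q3 -> q2 -> q0


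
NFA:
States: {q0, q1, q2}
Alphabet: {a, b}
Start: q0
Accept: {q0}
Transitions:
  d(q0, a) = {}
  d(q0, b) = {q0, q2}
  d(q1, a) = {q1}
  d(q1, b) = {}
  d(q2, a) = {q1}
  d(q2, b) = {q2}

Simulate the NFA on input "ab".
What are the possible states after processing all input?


Start: {q0}
  --a--> {}
  --b--> {}

{} (empty set, no valid transitions)


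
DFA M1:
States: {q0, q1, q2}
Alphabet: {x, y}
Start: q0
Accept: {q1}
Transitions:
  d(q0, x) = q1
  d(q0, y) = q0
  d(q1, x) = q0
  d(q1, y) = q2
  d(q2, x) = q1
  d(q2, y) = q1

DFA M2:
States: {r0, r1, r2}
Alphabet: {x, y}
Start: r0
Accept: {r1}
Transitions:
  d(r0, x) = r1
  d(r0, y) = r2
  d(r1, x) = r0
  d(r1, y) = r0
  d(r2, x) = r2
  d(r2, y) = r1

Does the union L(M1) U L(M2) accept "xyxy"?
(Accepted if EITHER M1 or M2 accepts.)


M1: final=q2 accepted=False
M2: final=r0 accepted=False

No, union rejects (neither accepts)


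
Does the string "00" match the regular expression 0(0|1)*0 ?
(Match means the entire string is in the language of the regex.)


|string| = 2; first = '0'; last = '0'

Yes, "00" matches 0(0|1)*0


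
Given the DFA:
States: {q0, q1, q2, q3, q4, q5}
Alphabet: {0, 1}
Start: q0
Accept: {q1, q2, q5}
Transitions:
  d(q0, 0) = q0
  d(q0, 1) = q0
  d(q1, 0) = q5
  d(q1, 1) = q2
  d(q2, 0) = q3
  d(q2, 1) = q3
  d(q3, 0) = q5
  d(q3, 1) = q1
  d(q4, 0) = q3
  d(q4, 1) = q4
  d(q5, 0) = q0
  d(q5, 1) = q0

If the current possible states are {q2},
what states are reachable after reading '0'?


Apply transition on '0' from each current state:
  d(q2, 0) = q3

{q3}


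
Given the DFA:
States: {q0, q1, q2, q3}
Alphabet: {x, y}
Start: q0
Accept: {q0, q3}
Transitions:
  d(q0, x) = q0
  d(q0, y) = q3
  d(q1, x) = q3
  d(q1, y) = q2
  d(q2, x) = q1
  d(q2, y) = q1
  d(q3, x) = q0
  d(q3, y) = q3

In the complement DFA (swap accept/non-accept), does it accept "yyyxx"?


Trace: q0 -> q3 -> q3 -> q3 -> q0 -> q0
Final: q0
Original accept: {q0, q3}
Complement: q0 is in original accept

No, complement rejects (original accepts)


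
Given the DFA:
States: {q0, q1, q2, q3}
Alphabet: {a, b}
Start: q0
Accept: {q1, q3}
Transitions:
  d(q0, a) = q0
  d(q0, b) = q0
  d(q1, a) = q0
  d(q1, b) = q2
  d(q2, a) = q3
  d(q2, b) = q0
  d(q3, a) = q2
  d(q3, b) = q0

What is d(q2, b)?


Looking up transition d(q2, b)

q0


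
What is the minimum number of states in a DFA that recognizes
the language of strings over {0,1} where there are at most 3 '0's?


States: count = 0, 1, ..., 3 (all accepting; 4 states), plus a dead state for count > 3.
Total: 4 + 1 = 5.

5


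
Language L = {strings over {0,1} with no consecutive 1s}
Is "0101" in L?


'11' does not occur

Yes, "0101" is in L


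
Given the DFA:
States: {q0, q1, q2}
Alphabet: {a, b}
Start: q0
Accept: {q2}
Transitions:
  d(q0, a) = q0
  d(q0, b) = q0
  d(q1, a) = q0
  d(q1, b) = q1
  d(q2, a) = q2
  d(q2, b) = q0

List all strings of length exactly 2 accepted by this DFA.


All strings of length 2: 4 total
Accepted: 0

None


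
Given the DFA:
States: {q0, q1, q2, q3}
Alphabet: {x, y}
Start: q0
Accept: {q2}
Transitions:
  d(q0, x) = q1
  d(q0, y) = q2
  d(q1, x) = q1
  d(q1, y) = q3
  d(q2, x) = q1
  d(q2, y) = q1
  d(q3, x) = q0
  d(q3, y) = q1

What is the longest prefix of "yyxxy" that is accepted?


Run the DFA, marking each prefix where the state is accepting:
  "" -> q0 [reject]
  "y" -> q2 [accept]
  "yy" -> q1 [reject]
  "yyx" -> q1 [reject]
  "yyxx" -> q1 [reject]
  "yyxxy" -> q3 [reject]

"y"


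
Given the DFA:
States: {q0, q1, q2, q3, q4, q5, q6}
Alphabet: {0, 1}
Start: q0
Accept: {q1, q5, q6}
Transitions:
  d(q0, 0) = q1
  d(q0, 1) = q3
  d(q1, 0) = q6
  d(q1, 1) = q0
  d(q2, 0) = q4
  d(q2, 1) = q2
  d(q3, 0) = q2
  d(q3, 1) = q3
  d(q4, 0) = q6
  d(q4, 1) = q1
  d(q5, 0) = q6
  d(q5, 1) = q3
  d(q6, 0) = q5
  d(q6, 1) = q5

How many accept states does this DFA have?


Accept states listed: {q1, q5, q6}
Counting: q1(1) q5(2) q6(3)

3


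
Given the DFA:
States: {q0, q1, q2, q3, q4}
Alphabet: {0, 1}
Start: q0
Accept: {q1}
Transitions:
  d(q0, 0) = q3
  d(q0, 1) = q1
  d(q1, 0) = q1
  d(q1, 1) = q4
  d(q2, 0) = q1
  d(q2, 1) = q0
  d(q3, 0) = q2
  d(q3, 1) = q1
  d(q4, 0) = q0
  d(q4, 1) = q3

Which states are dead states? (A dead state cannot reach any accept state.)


Forward reachability from each state:
  q0 -> reaches accept state q1 (live)
  q1 -> reaches accept state q1 (live)
  q2 -> reaches accept state q1 (live)
  q3 -> reaches accept state q1 (live)
  q4 -> reaches accept state q1 (live)

None (all states can reach an accept state)


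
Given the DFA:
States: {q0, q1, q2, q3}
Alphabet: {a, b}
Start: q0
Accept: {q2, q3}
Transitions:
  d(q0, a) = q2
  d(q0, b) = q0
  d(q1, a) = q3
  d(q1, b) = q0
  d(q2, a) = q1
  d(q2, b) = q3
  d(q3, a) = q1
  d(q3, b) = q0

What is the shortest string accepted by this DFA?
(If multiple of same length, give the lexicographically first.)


BFS by string length (lex-first path to each state shown):
  len 0: q0<-""
  len 1: q0<-"b", q2<-"a"
Found accept state at length 1.

"a"


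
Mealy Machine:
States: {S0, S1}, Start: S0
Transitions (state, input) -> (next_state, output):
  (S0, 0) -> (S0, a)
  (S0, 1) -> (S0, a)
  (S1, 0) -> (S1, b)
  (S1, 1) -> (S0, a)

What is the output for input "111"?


Step-by-step:
  (S0, 1) -> (S0, a)
  (S0, 1) -> (S0, a)
  (S0, 1) -> (S0, a)

"aaa"


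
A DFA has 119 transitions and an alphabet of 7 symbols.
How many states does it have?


Each state has exactly one transition per symbol.
states = transitions / |alphabet| = 119 / 7 = 17

17


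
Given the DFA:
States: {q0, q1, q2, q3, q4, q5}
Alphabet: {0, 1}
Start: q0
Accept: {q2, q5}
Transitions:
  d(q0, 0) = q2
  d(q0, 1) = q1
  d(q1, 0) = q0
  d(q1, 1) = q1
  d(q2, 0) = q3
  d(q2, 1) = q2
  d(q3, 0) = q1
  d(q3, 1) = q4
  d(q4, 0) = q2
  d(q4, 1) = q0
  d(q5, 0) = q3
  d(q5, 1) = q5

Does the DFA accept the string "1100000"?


Trace: q0 -> q1 -> q1 -> q0 -> q2 -> q3 -> q1 -> q0
Final state: q0
Accept states: {q2, q5}

No, rejected (final state q0 is not an accept state)


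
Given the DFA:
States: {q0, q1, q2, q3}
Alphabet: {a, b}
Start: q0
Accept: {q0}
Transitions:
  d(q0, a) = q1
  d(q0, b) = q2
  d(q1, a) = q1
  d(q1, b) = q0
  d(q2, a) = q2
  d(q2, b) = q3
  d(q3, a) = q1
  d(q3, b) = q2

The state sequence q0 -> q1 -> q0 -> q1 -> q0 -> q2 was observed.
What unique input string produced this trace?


Trace back each transition to find the symbol:
  q0 --[a]--> q1
  q1 --[b]--> q0
  q0 --[a]--> q1
  q1 --[b]--> q0
  q0 --[b]--> q2

"ababb"


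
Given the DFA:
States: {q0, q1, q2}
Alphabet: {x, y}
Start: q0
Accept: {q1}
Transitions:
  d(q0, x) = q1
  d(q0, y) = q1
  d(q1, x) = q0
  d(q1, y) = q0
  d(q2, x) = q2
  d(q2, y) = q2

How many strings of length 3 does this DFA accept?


Enumerating all length-3 strings:
  "xxx" -> q1 [accept]
  "xxy" -> q1 [accept]
  "xyx" -> q1 [accept]
  "xyy" -> q1 [accept]
  "yxx" -> q1 [accept]
  "yxy" -> q1 [accept]
  "yyx" -> q1 [accept]
  "yyy" -> q1 [accept]

8 out of 8


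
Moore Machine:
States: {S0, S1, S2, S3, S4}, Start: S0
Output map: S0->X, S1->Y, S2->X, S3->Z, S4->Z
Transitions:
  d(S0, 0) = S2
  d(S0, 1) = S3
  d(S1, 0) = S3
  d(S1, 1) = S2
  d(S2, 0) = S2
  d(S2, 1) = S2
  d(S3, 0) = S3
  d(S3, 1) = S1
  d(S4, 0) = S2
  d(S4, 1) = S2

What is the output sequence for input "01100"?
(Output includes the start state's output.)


Start: S0 (output X)
  --0--> S2 (output X)
  --1--> S2 (output X)
  --1--> S2 (output X)
  --0--> S2 (output X)
  --0--> S2 (output X)

"XXXXXX"


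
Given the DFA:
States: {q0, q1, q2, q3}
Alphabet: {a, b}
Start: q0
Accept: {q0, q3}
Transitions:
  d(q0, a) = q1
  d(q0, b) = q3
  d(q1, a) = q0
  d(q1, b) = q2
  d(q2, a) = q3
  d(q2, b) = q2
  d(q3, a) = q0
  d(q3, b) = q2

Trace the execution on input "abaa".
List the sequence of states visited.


Input: abaa
d(q0, a) = q1
d(q1, b) = q2
d(q2, a) = q3
d(q3, a) = q0


q0 -> q1 -> q2 -> q3 -> q0


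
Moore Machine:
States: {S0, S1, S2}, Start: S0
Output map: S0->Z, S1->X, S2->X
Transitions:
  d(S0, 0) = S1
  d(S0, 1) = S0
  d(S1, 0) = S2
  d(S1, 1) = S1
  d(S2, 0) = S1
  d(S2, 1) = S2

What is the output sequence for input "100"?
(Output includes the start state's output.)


Start: S0 (output Z)
  --1--> S0 (output Z)
  --0--> S1 (output X)
  --0--> S2 (output X)

"ZZXX"


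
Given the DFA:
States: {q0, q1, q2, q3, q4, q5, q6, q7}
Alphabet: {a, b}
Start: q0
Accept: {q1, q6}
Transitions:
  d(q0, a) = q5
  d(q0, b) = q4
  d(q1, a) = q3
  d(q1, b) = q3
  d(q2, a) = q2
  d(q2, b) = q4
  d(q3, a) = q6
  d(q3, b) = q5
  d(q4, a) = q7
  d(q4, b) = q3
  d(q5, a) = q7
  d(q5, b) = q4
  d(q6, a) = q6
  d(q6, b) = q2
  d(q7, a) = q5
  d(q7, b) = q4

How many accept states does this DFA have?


Accept states listed: {q1, q6}
Counting: q1(1) q6(2)

2


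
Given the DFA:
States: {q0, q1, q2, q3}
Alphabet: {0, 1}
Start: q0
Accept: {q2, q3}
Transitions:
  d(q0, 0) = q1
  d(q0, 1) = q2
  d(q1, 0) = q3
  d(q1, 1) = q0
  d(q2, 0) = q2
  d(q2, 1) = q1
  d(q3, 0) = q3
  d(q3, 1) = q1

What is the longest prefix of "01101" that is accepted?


Run the DFA, marking each prefix where the state is accepting:
  "" -> q0 [reject]
  "0" -> q1 [reject]
  "01" -> q0 [reject]
  "011" -> q2 [accept]
  "0110" -> q2 [accept]
  "01101" -> q1 [reject]

"0110"


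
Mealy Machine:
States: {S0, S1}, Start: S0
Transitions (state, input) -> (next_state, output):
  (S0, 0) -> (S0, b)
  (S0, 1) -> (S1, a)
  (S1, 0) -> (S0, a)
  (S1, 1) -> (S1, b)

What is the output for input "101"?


Step-by-step:
  (S0, 1) -> (S1, a)
  (S1, 0) -> (S0, a)
  (S0, 1) -> (S1, a)

"aaa"


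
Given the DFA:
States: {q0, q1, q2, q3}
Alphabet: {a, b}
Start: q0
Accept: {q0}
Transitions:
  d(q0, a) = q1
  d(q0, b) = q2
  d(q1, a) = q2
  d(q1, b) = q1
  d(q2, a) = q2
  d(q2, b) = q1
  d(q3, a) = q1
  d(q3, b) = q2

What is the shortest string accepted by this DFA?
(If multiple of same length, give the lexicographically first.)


BFS by string length (lex-first path to each state shown):
  len 0: q0<-""
Found accept state at length 0.

"" (empty string)


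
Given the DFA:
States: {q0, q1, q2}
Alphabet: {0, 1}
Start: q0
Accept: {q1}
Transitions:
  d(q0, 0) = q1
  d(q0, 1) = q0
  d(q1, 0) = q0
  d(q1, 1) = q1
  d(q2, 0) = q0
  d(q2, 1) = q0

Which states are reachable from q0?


BFS from q0:
  layer 0: {q0}
  layer 1: {q1}

{q0, q1}


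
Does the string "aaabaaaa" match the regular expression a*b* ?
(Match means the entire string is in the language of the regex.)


|string| = 8; first = 'a'; last = 'a'

No, "aaabaaaa" does not match a*b*


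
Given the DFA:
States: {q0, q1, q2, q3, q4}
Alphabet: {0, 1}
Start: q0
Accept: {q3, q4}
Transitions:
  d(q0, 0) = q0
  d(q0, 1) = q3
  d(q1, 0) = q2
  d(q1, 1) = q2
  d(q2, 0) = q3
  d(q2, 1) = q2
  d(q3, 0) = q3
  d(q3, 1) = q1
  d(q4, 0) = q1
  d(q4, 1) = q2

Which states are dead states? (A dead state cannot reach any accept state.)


Forward reachability from each state:
  q0 -> reaches accept state q3 (live)
  q1 -> reaches accept state q3 (live)
  q2 -> reaches accept state q3 (live)
  q3 -> reaches accept state q3 (live)
  q4 -> reaches accept state q3 (live)

None (all states can reach an accept state)


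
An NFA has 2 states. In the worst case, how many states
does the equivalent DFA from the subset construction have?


Subset construction: one DFA state per subset of NFA states.
2^2 = 4

4


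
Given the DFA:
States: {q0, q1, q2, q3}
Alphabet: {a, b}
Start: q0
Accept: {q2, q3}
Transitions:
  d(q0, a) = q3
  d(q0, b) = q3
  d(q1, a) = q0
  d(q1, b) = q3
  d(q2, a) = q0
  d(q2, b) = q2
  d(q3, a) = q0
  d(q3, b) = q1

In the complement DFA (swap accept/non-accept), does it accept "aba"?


Trace: q0 -> q3 -> q1 -> q0
Final: q0
Original accept: {q2, q3}
Complement: q0 is not in original accept

Yes, complement accepts (original rejects)


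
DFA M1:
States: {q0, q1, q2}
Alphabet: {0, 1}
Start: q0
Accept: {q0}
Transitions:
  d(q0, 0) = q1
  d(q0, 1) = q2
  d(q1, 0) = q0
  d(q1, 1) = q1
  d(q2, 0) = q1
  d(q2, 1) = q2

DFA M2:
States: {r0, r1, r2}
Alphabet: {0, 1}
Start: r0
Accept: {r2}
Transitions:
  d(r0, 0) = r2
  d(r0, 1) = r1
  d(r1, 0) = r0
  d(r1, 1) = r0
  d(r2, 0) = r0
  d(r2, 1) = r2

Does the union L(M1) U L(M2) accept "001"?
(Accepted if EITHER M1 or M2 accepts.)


M1: final=q2 accepted=False
M2: final=r1 accepted=False

No, union rejects (neither accepts)


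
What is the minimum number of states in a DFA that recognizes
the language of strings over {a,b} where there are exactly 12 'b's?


States: count = 0, 1, ..., 12 (that's 13 states), plus a dead state for count > 12.
Total: 13 + 1 = 14. Accept = count-12 state.

14


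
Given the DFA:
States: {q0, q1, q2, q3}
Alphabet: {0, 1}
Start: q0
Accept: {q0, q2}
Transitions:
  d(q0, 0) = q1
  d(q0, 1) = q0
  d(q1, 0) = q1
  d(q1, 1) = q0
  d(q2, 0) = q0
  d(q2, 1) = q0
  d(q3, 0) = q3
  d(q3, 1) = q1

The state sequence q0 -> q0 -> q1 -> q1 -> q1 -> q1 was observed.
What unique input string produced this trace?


Trace back each transition to find the symbol:
  q0 --[1]--> q0
  q0 --[0]--> q1
  q1 --[0]--> q1
  q1 --[0]--> q1
  q1 --[0]--> q1

"10000"


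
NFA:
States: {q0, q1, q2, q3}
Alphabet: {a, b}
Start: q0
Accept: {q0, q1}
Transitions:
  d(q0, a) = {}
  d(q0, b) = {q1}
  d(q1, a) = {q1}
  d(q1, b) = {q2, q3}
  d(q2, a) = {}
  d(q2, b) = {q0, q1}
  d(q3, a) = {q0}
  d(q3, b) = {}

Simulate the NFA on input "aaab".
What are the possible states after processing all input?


Start: {q0}
  --a--> {}
  --a--> {}
  --a--> {}
  --b--> {}

{} (empty set, no valid transitions)


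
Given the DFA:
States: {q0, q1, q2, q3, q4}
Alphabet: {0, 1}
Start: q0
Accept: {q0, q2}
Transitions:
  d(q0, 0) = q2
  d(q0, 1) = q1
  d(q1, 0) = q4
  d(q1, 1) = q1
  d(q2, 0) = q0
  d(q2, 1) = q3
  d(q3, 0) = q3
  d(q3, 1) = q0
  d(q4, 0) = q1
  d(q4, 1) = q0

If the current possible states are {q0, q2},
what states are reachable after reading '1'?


Apply transition on '1' from each current state:
  d(q0, 1) = q1
  d(q2, 1) = q3

{q1, q3}


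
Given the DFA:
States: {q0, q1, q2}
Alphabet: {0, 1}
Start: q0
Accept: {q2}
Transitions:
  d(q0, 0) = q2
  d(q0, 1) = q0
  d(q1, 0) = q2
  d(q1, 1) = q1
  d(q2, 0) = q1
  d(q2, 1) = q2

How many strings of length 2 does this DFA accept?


Enumerating all length-2 strings:
  "00" -> q1 [reject]
  "01" -> q2 [accept]
  "10" -> q2 [accept]
  "11" -> q0 [reject]

2 out of 4


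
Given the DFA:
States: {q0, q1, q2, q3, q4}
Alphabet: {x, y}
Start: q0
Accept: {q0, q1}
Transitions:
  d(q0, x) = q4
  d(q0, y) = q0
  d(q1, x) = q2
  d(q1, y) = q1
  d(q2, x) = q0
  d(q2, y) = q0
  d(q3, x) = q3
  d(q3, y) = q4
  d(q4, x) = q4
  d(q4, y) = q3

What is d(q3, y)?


Looking up transition d(q3, y)

q4


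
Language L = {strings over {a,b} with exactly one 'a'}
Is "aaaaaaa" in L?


count('a') = 7

No, "aaaaaaa" is not in L


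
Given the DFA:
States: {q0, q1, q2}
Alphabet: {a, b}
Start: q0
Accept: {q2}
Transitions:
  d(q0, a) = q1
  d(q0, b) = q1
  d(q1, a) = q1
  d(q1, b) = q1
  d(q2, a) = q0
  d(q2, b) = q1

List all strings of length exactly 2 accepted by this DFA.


All strings of length 2: 4 total
Accepted: 0

None


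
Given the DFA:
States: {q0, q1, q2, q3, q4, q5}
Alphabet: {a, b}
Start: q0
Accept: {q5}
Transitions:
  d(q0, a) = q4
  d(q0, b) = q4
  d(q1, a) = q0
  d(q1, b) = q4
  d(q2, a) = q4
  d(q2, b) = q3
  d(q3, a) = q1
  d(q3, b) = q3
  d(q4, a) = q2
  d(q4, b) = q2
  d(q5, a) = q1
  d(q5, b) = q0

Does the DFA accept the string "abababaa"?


Trace: q0 -> q4 -> q2 -> q4 -> q2 -> q4 -> q2 -> q4 -> q2
Final state: q2
Accept states: {q5}

No, rejected (final state q2 is not an accept state)


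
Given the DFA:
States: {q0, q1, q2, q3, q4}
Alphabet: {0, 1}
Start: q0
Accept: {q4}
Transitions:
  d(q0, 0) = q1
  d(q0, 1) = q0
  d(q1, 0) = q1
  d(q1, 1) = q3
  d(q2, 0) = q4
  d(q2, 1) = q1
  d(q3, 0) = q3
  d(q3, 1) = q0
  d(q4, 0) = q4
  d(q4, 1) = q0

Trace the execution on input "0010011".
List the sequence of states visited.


Input: 0010011
d(q0, 0) = q1
d(q1, 0) = q1
d(q1, 1) = q3
d(q3, 0) = q3
d(q3, 0) = q3
d(q3, 1) = q0
d(q0, 1) = q0


q0 -> q1 -> q1 -> q3 -> q3 -> q3 -> q0 -> q0


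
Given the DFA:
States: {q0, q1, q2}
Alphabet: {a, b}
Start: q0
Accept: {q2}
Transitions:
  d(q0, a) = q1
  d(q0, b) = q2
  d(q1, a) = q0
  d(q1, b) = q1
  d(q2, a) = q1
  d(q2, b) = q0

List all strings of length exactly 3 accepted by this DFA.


All strings of length 3: 8 total
Accepted: 2

"aab", "bbb"


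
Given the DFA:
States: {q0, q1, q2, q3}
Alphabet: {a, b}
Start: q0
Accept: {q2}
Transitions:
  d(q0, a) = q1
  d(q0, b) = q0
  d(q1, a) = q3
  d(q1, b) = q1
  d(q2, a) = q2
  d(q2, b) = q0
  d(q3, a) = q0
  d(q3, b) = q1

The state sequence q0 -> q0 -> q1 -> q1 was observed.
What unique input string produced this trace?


Trace back each transition to find the symbol:
  q0 --[b]--> q0
  q0 --[a]--> q1
  q1 --[b]--> q1

"bab"


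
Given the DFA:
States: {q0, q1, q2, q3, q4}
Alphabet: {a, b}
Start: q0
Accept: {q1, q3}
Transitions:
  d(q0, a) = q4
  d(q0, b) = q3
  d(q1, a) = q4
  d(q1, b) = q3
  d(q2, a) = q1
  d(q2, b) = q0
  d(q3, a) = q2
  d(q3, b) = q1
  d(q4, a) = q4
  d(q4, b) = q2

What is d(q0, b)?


Looking up transition d(q0, b)

q3


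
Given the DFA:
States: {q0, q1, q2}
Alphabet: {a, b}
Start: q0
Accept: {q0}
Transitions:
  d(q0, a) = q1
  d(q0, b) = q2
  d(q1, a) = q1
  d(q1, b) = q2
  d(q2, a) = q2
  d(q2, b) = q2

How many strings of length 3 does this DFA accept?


Enumerating all length-3 strings:
  "aaa" -> q1 [reject]
  "aab" -> q2 [reject]
  "aba" -> q2 [reject]
  "abb" -> q2 [reject]
  "baa" -> q2 [reject]
  "bab" -> q2 [reject]
  "bba" -> q2 [reject]
  "bbb" -> q2 [reject]

0 out of 8


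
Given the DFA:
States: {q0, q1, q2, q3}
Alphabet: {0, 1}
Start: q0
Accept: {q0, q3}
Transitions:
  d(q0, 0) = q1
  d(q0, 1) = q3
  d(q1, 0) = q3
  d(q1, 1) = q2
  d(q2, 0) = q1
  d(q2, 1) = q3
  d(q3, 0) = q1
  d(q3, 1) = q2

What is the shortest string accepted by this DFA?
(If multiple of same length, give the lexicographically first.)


BFS by string length (lex-first path to each state shown):
  len 0: q0<-""
Found accept state at length 0.

"" (empty string)


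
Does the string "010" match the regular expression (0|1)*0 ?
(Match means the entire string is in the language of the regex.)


|string| = 3; first = '0'; last = '0'

Yes, "010" matches (0|1)*0


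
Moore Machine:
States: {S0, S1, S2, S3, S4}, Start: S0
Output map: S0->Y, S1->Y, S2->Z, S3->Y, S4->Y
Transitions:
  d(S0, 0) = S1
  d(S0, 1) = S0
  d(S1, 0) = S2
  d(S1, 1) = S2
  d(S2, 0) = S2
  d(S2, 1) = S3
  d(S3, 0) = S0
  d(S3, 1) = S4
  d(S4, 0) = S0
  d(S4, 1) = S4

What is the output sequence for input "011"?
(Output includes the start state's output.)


Start: S0 (output Y)
  --0--> S1 (output Y)
  --1--> S2 (output Z)
  --1--> S3 (output Y)

"YYZY"


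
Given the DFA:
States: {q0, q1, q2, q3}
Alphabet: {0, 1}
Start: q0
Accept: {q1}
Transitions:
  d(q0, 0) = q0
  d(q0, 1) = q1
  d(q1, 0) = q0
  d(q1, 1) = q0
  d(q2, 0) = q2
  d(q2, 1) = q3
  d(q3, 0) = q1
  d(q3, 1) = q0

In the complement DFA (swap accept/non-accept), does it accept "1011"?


Trace: q0 -> q1 -> q0 -> q1 -> q0
Final: q0
Original accept: {q1}
Complement: q0 is not in original accept

Yes, complement accepts (original rejects)


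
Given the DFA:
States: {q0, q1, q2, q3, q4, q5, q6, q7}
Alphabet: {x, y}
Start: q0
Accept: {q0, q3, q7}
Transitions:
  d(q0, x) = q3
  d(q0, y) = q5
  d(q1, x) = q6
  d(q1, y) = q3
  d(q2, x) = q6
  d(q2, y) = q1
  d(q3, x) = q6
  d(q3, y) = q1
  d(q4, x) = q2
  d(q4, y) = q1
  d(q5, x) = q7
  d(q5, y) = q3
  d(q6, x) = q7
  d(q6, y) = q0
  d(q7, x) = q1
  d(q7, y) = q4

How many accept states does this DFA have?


Accept states listed: {q0, q3, q7}
Counting: q0(1) q3(2) q7(3)

3


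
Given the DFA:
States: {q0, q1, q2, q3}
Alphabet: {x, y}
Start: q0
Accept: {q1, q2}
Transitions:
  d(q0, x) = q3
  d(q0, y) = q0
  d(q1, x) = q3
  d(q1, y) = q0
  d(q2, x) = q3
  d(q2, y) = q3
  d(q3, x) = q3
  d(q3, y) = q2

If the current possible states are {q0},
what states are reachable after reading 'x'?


Apply transition on 'x' from each current state:
  d(q0, x) = q3

{q3}


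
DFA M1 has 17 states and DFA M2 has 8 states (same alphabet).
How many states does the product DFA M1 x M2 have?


Product construction pairs every M1 state with every M2 state.
17 * 8 = 136

136


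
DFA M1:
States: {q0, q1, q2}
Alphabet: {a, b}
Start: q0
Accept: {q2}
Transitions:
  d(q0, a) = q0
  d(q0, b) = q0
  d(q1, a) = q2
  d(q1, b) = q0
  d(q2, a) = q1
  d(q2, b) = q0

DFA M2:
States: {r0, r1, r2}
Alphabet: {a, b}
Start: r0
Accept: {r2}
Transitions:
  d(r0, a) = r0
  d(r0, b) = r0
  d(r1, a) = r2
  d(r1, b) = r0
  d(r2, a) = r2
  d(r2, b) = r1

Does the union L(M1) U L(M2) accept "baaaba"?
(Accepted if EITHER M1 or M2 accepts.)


M1: final=q0 accepted=False
M2: final=r0 accepted=False

No, union rejects (neither accepts)


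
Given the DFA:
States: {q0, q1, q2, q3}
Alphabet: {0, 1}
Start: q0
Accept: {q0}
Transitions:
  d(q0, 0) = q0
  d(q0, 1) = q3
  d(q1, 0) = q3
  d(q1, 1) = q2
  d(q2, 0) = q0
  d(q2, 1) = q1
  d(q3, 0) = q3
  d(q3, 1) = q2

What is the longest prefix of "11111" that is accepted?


Run the DFA, marking each prefix where the state is accepting:
  "" -> q0 [accept]
  "1" -> q3 [reject]
  "11" -> q2 [reject]
  "111" -> q1 [reject]
  "1111" -> q2 [reject]
  "11111" -> q1 [reject]

""


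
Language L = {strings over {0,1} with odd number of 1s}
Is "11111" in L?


count('1') = 5; 5 mod 2 = 1

Yes, "11111" is in L


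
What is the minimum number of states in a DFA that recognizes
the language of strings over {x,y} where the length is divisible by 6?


States track (length) mod 6.
Need 6 states: one per remainder 0..5; accept = remainder 0.

6


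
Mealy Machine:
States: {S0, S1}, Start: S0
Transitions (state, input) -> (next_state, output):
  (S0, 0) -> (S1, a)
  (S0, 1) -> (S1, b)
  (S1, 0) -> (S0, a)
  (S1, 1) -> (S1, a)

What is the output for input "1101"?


Step-by-step:
  (S0, 1) -> (S1, b)
  (S1, 1) -> (S1, a)
  (S1, 0) -> (S0, a)
  (S0, 1) -> (S1, b)

"baab"


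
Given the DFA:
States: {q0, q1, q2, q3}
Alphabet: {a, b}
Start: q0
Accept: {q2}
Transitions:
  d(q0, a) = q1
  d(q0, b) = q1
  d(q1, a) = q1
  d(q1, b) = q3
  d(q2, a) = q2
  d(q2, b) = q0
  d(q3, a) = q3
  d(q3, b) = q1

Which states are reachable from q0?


BFS from q0:
  layer 0: {q0}
  layer 1: {q1}
  layer 2: {q3}

{q0, q1, q3}


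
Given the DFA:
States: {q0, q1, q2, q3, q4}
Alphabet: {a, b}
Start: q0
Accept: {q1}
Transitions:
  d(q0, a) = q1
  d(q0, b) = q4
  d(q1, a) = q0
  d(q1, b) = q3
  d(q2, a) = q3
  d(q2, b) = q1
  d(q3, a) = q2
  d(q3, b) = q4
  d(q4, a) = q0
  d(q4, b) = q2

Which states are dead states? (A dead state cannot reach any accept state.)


Forward reachability from each state:
  q0 -> reaches accept state q1 (live)
  q1 -> reaches accept state q1 (live)
  q2 -> reaches accept state q1 (live)
  q3 -> reaches accept state q1 (live)
  q4 -> reaches accept state q1 (live)

None (all states can reach an accept state)


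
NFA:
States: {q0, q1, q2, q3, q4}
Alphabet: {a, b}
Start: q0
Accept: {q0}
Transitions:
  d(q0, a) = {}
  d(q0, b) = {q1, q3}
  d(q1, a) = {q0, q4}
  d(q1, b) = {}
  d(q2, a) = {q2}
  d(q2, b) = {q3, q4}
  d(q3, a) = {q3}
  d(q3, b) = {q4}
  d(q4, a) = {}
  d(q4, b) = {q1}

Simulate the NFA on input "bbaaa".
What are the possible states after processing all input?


Start: {q0}
  --b--> {q1, q3}
  --b--> {q4}
  --a--> {}
  --a--> {}
  --a--> {}

{} (empty set, no valid transitions)


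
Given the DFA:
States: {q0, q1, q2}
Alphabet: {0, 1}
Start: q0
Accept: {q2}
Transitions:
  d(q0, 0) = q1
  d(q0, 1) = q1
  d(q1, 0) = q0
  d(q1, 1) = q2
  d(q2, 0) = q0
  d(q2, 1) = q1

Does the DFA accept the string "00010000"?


Trace: q0 -> q1 -> q0 -> q1 -> q2 -> q0 -> q1 -> q0 -> q1
Final state: q1
Accept states: {q2}

No, rejected (final state q1 is not an accept state)


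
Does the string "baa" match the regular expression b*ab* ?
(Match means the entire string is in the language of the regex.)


|string| = 3; first = 'b'; last = 'a'

No, "baa" does not match b*ab*


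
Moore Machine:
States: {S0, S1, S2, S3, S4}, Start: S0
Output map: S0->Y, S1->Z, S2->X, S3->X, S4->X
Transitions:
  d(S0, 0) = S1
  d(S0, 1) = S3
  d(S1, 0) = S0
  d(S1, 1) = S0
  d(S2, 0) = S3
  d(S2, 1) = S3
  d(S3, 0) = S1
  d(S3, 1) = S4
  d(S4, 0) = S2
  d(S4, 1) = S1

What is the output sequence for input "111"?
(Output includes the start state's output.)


Start: S0 (output Y)
  --1--> S3 (output X)
  --1--> S4 (output X)
  --1--> S1 (output Z)

"YXXZ"


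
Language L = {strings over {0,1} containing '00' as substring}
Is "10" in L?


'00' does not occur

No, "10" is not in L


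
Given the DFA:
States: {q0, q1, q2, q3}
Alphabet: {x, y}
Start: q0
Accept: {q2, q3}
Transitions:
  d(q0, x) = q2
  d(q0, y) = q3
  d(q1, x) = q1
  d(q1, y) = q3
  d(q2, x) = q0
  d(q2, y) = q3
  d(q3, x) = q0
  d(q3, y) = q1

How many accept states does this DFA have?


Accept states listed: {q2, q3}
Counting: q2(1) q3(2)

2


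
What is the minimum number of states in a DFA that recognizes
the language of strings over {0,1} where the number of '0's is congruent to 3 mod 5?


States track (count of '0') mod 5.
Need 5 states: one per remainder 0..4; accept = remainder 3.

5


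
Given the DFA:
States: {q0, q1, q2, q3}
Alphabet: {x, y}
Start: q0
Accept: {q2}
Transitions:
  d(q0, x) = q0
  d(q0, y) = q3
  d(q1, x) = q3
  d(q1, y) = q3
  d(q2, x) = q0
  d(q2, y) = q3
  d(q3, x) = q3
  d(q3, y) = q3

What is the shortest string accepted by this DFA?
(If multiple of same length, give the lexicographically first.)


BFS by string length (lex-first path to each state shown):
  len 0: q0<-""
  len 1: q0<-"x", q3<-"y"
  len 2: q0<-"xx", q3<-"xy"
  len 3: q0<-"xxx", q3<-"xxy"
  len 4: q0<-"xxxx", q3<-"xxxy"
  len 5: q0<-"xxxxx", q3<-"xxxxy"
  len 6: q0<-"xxxxxx", q3<-"xxxxxy"
  len 7: q0<-"xxxxxxx", q3<-"xxxxxxy"
  len 8: q0<-"xxxxxxxx", q3<-"xxxxxxxy"

No string accepted (empty language)
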